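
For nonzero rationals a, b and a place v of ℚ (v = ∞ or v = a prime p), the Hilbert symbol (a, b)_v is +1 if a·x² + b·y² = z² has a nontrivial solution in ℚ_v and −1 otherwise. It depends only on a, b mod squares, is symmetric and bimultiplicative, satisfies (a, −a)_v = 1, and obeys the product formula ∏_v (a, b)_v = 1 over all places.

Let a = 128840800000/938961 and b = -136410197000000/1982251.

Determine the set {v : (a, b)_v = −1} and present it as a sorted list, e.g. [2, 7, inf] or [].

[5, 7]

(a, b) ≡ (55, -1463) mod (ℚ^×)²; places V = {2, 3, 5, 7, 11, 17, 19, ∞}.
(a,b)_5: α=5, u≡1; β=6, v≡2 (mod 5); (1|5)=+1, (2|5)=-1; sign (−1)^0·+1^6·-1^5 = -1.
(a,b)_3: α=-2, u≡1; β=0, v≡1 (mod 3); (1|3)=+1, (1|3)=+1; sign (−1)^0·+1^0·+1^-2 = +1.
(a,b)_2: α=8, β=6; u≡7, v≡1 (mod 8); ε(u)ε(v)=1·0, αω(v)=8·0, βω(u)=6·0; sum ≡ 0  ⇒  +1.
(a,b)_∞: sgn(55)=+, sgn(-1463)=−, so +1.
(a,b)_11: α=5, u≡3; β=7, v≡10 (mod 11); (3|11)=+1, (10|11)=-1; sign (−1)^1·+1^7·-1^5 = +1.
(a,b)_7: α=0, u≡5; β=1, v≡2 (mod 7); (5|7)=-1, (2|7)=+1; sign (−1)^0·-1^1·+1^0 = -1.
(a,b)_17: α=-2, u≡2; β=-2, v≡4 (mod 17); (2|17)=+1, (4|17)=+1; sign (−1)^0·+1^-2·+1^-2 = +1.
(a,b)_19: α=-2, u≡11; β=-3, v≡2 (mod 19); (11|19)=+1, (2|19)=-1; sign (−1)^0·+1^-3·-1^-2 = +1.
(55, -1463 / ℚ) ramifies at {5, 7}: a division algebra.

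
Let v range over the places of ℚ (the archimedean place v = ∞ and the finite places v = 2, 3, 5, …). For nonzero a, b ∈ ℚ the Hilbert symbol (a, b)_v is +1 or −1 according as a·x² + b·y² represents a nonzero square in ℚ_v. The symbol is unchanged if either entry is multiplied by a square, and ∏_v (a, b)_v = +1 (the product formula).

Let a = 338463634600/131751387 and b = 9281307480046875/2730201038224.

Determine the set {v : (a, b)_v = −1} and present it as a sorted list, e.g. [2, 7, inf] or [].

(a, b) ≡ (35742, 232323) mod (ℚ^×)²; places V = {2, 3, 5, 7, 11, 13, 17, 23, 37, 41, 47, ∞}.
(a,b)_23: α=1, u≡16; β=1, v≡9 (mod 23); (16|23)=+1, (9|23)=+1; sign (−1)^1·+1^1·+1^1 = -1.
(a,b)_3: α=-3, u≡1; β=3, v≡2 (mod 3); (1|3)=+1, (2|3)=-1; sign (−1)^1·+1^3·-1^-3 = +1.
(a,b)_17: α=0, u≡8; β=-2, v≡16 (mod 17); (8|17)=+1, (16|17)=+1; sign (−1)^0·+1^-2·+1^0 = +1.
(a,b)_13: α=2, u≡8; β=3, v≡4 (mod 13); (8|13)=-1, (4|13)=+1; sign (−1)^0·-1^3·+1^2 = -1.
(a,b)_∞: sgn(35742)=+, sgn(232323)=+, so +1.
(a,b)_2: α=3, β=-4; u≡7, v≡3 (mod 8); ε(u)ε(v)=1·1, αω(v)=3·1, βω(u)=-4·0; sum ≡ 0  ⇒  +1.
(a,b)_47: α=-4, u≡29; β=-4, v≡32 (mod 47); (29|47)=-1, (32|47)=+1; sign (−1)^0·-1^-4·+1^-4 = +1.
(a,b)_5: α=2, u≡2; β=6, v≡2 (mod 5); (2|5)=-1, (2|5)=-1; sign (−1)^0·-1^6·-1^2 = +1.
(a,b)_7: α=1, u≡6; β=1, v≡2 (mod 7); (6|7)=-1, (2|7)=+1; sign (−1)^1·-1^1·+1^1 = +1.
(a,b)_41: α=2, u≡36; β=2, v≡15 (mod 41); (36|41)=+1, (15|41)=-1; sign (−1)^0·+1^2·-1^2 = +1.
(a,b)_11: α=0, u≡4; β=-2, v≡4 (mod 11); (4|11)=+1, (4|11)=+1; sign (−1)^0·+1^-2·+1^0 = +1.
(a,b)_37: α=1, u≡33; β=1, v≡36 (mod 37); (33|37)=+1, (36|37)=+1; sign (−1)^0·+1^1·+1^1 = +1.
Ram(35742, 232323) = {13, 23}; no ℚ_13-point on the conic.

[13, 23]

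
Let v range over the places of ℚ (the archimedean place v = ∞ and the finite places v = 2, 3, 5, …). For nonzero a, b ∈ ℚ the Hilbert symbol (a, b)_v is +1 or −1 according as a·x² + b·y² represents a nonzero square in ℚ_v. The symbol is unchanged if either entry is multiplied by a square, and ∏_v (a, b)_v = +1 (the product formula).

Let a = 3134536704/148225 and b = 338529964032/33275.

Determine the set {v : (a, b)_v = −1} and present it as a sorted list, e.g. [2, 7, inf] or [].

Mod squares: a ≡ 4199, b ≡ 138567. Check v ∈ {∞, 2, 3, 5, 7, 11, 13, 17, 19}.
v=3: a=3^6·(≡2), b=3^9·(≡1) mod 3; (2|3)=-1, (1|3)=+1; (−1)^{6·9·1}·(-1)^9·(+1)^6 = -1.
v=2: v_2(a)=10, v_2(b)=12; units ≡ 7, 7 (mod 8); ε·ε+αω+βω = 1·1+10·0+12·0 ≡ 1  ⇒  (a,b)_2 = -1.
v=7: a=7^-2·(≡5), b=7^0·(≡2) mod 7; (5|7)=-1, (2|7)=+1; (−1)^{-2·0·3}·(-1)^0·(+1)^-2 = +1.
v=11: a=11^-2·(≡6), b=11^-3·(≡6) mod 11; (6|11)=-1, (6|11)=-1; (−1)^{-2·-3·5}·(-1)^-3·(-1)^-2 = -1.
v=∞: 4199 > 0 and 138567 > 0  ⇒  (a,b)_∞ = +1.
v=19: a=19^1·(≡10), b=19^1·(≡16) mod 19; (10|19)=-1, (16|19)=+1; (−1)^{1·1·9}·(-1)^1·(+1)^1 = +1.
v=13: a=13^1·(≡7), b=13^1·(≡3) mod 13; (7|13)=-1, (3|13)=+1; (−1)^{1·1·6}·(-1)^1·(+1)^1 = -1.
v=5: a=5^-2·(≡1), b=5^-2·(≡2) mod 5; (1|5)=+1, (2|5)=-1; (−1)^{-2·-2·2}·(+1)^-2·(-1)^-2 = +1.
v=17: a=17^1·(≡15), b=17^1·(≡13) mod 17; (15|17)=+1, (13|17)=+1; (−1)^{1·1·8}·(+1)^1·(+1)^1 = +1.
(4199, 138567 / ℚ) ramifies at {2, 3, 11, 13}: a division algebra.

[2, 3, 11, 13]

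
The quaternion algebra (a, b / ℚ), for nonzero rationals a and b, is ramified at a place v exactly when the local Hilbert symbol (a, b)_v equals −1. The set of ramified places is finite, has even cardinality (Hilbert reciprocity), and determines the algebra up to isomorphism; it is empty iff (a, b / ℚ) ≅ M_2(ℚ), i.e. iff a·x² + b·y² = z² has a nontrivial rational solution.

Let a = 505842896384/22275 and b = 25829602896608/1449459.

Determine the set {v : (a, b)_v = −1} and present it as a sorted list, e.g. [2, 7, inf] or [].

(a, b) ≡ (443580346, 542938) mod (ℚ^×)²; places V = {2, 3, 5, 7, 11, 19, 23, 29, 37, 43, ∞}.
(a,b)_∞: sgn(443580346)=+, sgn(542938)=+, so +1.
(a,b)_43: α=1, u≡35; β=2, v≡18 (mod 43); (35|43)=+1, (18|43)=-1; sign (−1)^0·+1^2·-1^1 = -1.
(a,b)_3: α=-4, u≡1; β=-2, v≡1 (mod 3); (1|3)=+1, (1|3)=+1; sign (−1)^0·+1^-2·+1^-4 = +1.
(a,b)_23: α=1, u≡6; β=1, v≡8 (mod 23); (6|23)=+1, (8|23)=+1; sign (−1)^1·+1^1·+1^1 = -1.
(a,b)_11: α=-1, u≡1; β=-5, v≡3 (mod 11); (1|11)=+1, (3|11)=+1; sign (−1)^1·+1^-5·+1^-1 = -1.
(a,b)_37: α=1, u≡6; β=1, v≡6 (mod 37); (6|37)=-1, (6|37)=-1; sign (−1)^0·-1^1·-1^1 = +1.
(a,b)_29: α=1, u≡21; β=1, v≡21 (mod 29); (21|29)=-1, (21|29)=-1; sign (−1)^0·-1^1·-1^1 = +1.
(a,b)_19: α=1, u≡13; β=2, v≡18 (mod 19); (13|19)=-1, (18|19)=-1; sign (−1)^0·-1^2·-1^1 = -1.
(a,b)_7: α=2, u≡6; β=2, v≡2 (mod 7); (6|7)=-1, (2|7)=+1; sign (−1)^0·-1^2·+1^2 = +1.
(a,b)_2: α=9, β=5; u≡5, v≡5 (mod 8); ε(u)ε(v)=0·0, αω(v)=9·1, βω(u)=5·1; sum ≡ 0  ⇒  +1.
(a,b)_5: α=-2, u≡4; β=0, v≡2 (mod 5); (4|5)=+1, (2|5)=-1; sign (−1)^0·+1^0·-1^-2 = +1.
(443580346, 542938 / ℚ) ramifies at {11, 19, 23, 43}: a division algebra.

[11, 19, 23, 43]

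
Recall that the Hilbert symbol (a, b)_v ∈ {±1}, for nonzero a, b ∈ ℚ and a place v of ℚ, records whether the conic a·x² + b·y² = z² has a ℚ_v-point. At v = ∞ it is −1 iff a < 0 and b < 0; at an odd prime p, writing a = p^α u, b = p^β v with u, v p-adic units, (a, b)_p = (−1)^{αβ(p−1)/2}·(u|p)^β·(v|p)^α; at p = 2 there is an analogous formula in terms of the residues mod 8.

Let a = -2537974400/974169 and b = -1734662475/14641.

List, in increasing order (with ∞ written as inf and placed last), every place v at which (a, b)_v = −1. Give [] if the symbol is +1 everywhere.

[2, 13, 19, inf]

Mod squares: a ≡ -26, b ≡ -19. Check v ∈ {∞, 2, 3, 5, 7, 11, 13, 19, 47}.
v=13: a=13^3·(≡6), b=13^2·(≡6) mod 13; (6|13)=-1, (6|13)=-1; (−1)^{3·2·6}·(-1)^2·(-1)^3 = -1.
v=2: v_2(a)=7, v_2(b)=0; units ≡ 3, 5 (mod 8); ε·ε+αω+βω = 1·0+7·1+0·1 ≡ 1  ⇒  (a,b)_2 = -1.
v=∞: -26 < 0 and -19 < 0  ⇒  (a,b)_∞ = -1.
v=47: a=47^-2·(≡7), b=47^0·(≡25) mod 47; (7|47)=+1, (25|47)=+1; (−1)^{-2·0·23}·(+1)^0·(+1)^-2 = +1.
v=7: a=7^-2·(≡4), b=7^4·(≡4) mod 7; (4|7)=+1, (4|7)=+1; (−1)^{-2·4·3}·(+1)^4·(+1)^-2 = +1.
v=19: a=19^2·(≡18), b=19^1·(≡10) mod 19; (18|19)=-1, (10|19)=-1; (−1)^{2·1·9}·(-1)^1·(-1)^2 = -1.
v=3: a=3^-2·(≡1), b=3^2·(≡2) mod 3; (1|3)=+1, (2|3)=-1; (−1)^{-2·2·1}·(+1)^2·(-1)^-2 = +1.
v=11: a=11^0·(≡8), b=11^-4·(≡4) mod 11; (8|11)=-1, (4|11)=+1; (−1)^{0·-4·5}·(-1)^-4·(+1)^0 = +1.
v=5: a=5^2·(≡1), b=5^2·(≡1) mod 5; (1|5)=+1, (1|5)=+1; (−1)^{2·2·2}·(+1)^2·(+1)^2 = +1.
(-26, -19 / ℚ) ramifies at {2, 13, 19, ∞}: a division algebra.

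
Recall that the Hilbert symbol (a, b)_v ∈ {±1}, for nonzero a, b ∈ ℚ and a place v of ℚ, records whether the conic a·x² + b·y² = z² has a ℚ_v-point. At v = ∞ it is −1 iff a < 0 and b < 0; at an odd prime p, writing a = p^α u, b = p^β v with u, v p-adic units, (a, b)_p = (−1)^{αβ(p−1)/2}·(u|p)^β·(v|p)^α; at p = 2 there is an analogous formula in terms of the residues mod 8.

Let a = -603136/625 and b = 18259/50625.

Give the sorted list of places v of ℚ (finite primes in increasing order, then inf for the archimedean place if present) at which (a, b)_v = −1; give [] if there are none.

[2, 19]

Mod squares: a ≡ -589, b ≡ 19. Check v ∈ {∞, 2, 3, 5, 19, 31}.
v=5: a=5^-4·(≡4), b=5^-4·(≡4) mod 5; (4|5)=+1, (4|5)=+1; (−1)^{-4·-4·2}·(+1)^-4·(+1)^-4 = +1.
v=2: v_2(a)=10, v_2(b)=0; units ≡ 3, 3 (mod 8); ε·ε+αω+βω = 1·1+10·1+0·1 ≡ 1  ⇒  (a,b)_2 = -1.
v=∞: -589 < 0 and 19 > 0  ⇒  (a,b)_∞ = +1.
v=31: a=31^1·(≡21), b=31^2·(≡25) mod 31; (21|31)=-1, (25|31)=+1; (−1)^{1·2·15}·(-1)^2·(+1)^1 = +1.
v=3: a=3^0·(≡2), b=3^-4·(≡1) mod 3; (2|3)=-1, (1|3)=+1; (−1)^{0·-4·1}·(-1)^-4·(+1)^0 = +1.
v=19: a=19^1·(≡7), b=19^1·(≡16) mod 19; (7|19)=+1, (16|19)=+1; (−1)^{1·1·9}·(+1)^1·(+1)^1 = -1.
(-589, 19 / ℚ) ramifies at {2, 19}: a division algebra.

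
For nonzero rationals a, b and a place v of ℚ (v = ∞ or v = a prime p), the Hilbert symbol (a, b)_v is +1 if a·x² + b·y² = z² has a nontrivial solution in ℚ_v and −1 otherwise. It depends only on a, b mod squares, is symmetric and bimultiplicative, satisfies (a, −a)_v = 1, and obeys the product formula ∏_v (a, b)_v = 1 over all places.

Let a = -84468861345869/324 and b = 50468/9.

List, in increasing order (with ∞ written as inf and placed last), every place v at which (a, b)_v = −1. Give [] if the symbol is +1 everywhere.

[11, 13, 17, 31]

(a, b) ≡ (-221, 12617) mod (ℚ^×)²; places V = {2, 3, 7, 11, 13, 17, 31, 37, ∞}.
(a,b)_37: α=2, u≡12; β=1, v≡20 (mod 37); (12|37)=+1, (20|37)=-1; sign (−1)^0·+1^1·-1^2 = +1.
(a,b)_2: α=-2, β=2; u≡3, v≡1 (mod 8); ε(u)ε(v)=1·0, αω(v)=-2·0, βω(u)=2·1; sum ≡ 0  ⇒  +1.
(a,b)_7: α=4, u≡3; β=0, v≡6 (mod 7); (3|7)=-1, (6|7)=-1; sign (−1)^0·-1^0·-1^4 = +1.
(a,b)_∞: sgn(-221)=−, sgn(12617)=+, so +1.
(a,b)_17: α=1, u≡8; β=0, v≡7 (mod 17); (8|17)=+1, (7|17)=-1; sign (−1)^0·+1^0·-1^1 = -1.
(a,b)_31: α=2, u≡29; β=1, v≡19 (mod 31); (29|31)=-1, (19|31)=+1; sign (−1)^0·-1^1·+1^2 = -1.
(a,b)_13: α=1, u≡9; β=0, v≡6 (mod 13); (9|13)=+1, (6|13)=-1; sign (−1)^0·+1^0·-1^1 = -1.
(a,b)_11: α=2, u≡10; β=1, v≡5 (mod 11); (10|11)=-1, (5|11)=+1; sign (−1)^0·-1^1·+1^2 = -1.
(a,b)_3: α=-4, u≡1; β=-2, v≡2 (mod 3); (1|3)=+1, (2|3)=-1; sign (−1)^0·+1^-2·-1^-4 = +1.
(-221, 12617 / ℚ) ramifies at {11, 13, 17, 31}: a division algebra.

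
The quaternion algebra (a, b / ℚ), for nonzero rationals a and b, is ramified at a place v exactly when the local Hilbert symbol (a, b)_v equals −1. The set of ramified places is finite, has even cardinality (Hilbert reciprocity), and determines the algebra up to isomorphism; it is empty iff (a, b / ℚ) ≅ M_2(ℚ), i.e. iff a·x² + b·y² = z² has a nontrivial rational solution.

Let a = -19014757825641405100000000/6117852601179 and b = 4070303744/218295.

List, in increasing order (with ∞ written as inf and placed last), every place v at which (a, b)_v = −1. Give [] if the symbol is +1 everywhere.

[2, 13]

(a, b) ≡ (-1001, 1430) mod (ℚ^×)²; places V = {2, 3, 5, 7, 11, 13, 17, 23, 31, ∞}.
(a,b)_13: α=3, u≡10; β=1, v≡6 (mod 13); (10|13)=+1, (6|13)=-1; sign (−1)^0·+1^1·-1^3 = -1.
(a,b)_31: α=-2, u≡6; β=0, v≡1 (mod 31); (6|31)=-1, (1|31)=+1; sign (−1)^0·-1^0·+1^-2 = +1.
(a,b)_11: α=-3, u≡7; β=-1, v≡1 (mod 11); (7|11)=-1, (1|11)=+1; sign (−1)^1·-1^-1·+1^-3 = +1.
(a,b)_5: α=8, u≡1; β=-1, v≡1 (mod 5); (1|5)=+1, (1|5)=+1; sign (−1)^0·+1^-1·+1^8 = +1.
(a,b)_23: α=6, u≡19; β=2, v≡4 (mod 23); (19|23)=-1, (4|23)=+1; sign (−1)^0·-1^2·+1^6 = +1.
(a,b)_7: α=1, u≡2; β=-2, v≡1 (mod 7); (2|7)=+1, (1|7)=+1; sign (−1)^0·+1^-2·+1^1 = +1.
(a,b)_2: α=8, β=11; u≡7, v≡3 (mod 8); ε(u)ε(v)=1·1, αω(v)=8·1, βω(u)=11·0; sum ≡ 1  ⇒  -1.
(a,b)_∞: sgn(-1001)=−, sgn(1430)=+, so +1.
(a,b)_17: α=4, u≡4; β=2, v≡15 (mod 17); (4|17)=+1, (15|17)=+1; sign (−1)^0·+1^2·+1^4 = +1.
(a,b)_3: α=-14, u≡1; β=-4, v≡2 (mod 3); (1|3)=+1, (2|3)=-1; sign (−1)^0·+1^-4·-1^-14 = +1.
|Ram(-1001, 1430)| = 2, even; anisotropic at {2, 13}.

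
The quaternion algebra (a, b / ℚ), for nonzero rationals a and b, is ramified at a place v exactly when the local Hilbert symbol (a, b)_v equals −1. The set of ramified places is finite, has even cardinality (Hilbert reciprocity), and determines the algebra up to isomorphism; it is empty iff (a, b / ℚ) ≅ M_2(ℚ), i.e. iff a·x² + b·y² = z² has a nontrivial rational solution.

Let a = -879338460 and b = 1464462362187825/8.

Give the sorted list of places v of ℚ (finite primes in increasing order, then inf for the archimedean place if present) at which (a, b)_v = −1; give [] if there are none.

[7, 11]

Mod squares: a ≡ -15015, b ≡ 66. Check v ∈ {∞, 2, 3, 5, 7, 11, 13}.
v=∞: -15015 < 0 and 66 > 0  ⇒  (a,b)_∞ = +1.
v=2: v_2(a)=2, v_2(b)=-3; units ≡ 1, 1 (mod 8); ε·ε+αω+βω = 0·0+2·0+-3·0 ≡ 0  ⇒  (a,b)_2 = +1.
v=13: a=13^1·(≡11), b=13^2·(≡9) mod 13; (11|13)=-1, (9|13)=+1; (−1)^{1·2·6}·(-1)^2·(+1)^1 = +1.
v=11: a=11^5·(≡7), b=11^9·(≡6) mod 11; (7|11)=-1, (6|11)=-1; (−1)^{5·9·5}·(-1)^9·(-1)^5 = -1.
v=3: a=3^1·(≡2), b=3^1·(≡1) mod 3; (2|3)=-1, (1|3)=+1; (−1)^{1·1·1}·(-1)^1·(+1)^1 = +1.
v=7: a=7^1·(≡1), b=7^2·(≡5) mod 7; (1|7)=+1, (5|7)=-1; (−1)^{1·2·3}·(+1)^2·(-1)^1 = -1.
v=5: a=5^1·(≡3), b=5^2·(≡1) mod 5; (3|5)=-1, (1|5)=+1; (−1)^{1·2·2}·(-1)^2·(+1)^1 = +1.
|Ram(-15015, 66)| = 2, even; anisotropic at {7, 11}.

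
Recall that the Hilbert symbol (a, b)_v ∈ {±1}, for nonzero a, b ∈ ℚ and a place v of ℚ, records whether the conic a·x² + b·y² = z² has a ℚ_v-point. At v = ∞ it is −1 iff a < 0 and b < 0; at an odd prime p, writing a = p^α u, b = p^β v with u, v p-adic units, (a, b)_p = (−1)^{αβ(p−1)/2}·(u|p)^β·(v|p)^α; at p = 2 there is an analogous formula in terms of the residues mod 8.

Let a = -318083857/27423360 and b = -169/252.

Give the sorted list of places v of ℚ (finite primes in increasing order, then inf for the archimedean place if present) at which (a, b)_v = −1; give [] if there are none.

[5, inf]

Mod squares: a ≡ -111370, b ≡ -7. Check v ∈ {∞, 2, 3, 5, 7, 13, 23, 37, 43}.
v=37: a=37^1·(≡24), b=37^0·(≡3) mod 37; (24|37)=-1, (3|37)=+1; (−1)^{1·0·18}·(-1)^0·(+1)^1 = +1.
v=43: a=43^1·(≡5), b=43^0·(≡21) mod 43; (5|43)=-1, (21|43)=+1; (−1)^{1·0·21}·(-1)^0·(+1)^1 = +1.
v=2: v_2(a)=-7, v_2(b)=-2; units ≡ 3, 1 (mod 8); ε·ε+αω+βω = 1·0+-7·0+-2·1 ≡ 0  ⇒  (a,b)_2 = +1.
v=23: a=23^-2·(≡22), b=23^0·(≡8) mod 23; (22|23)=-1, (8|23)=+1; (−1)^{-2·0·11}·(-1)^0·(+1)^-2 = +1.
v=5: a=5^-1·(≡4), b=5^0·(≡3) mod 5; (4|5)=+1, (3|5)=-1; (−1)^{-1·0·2}·(+1)^0·(-1)^-1 = -1.
v=∞: -111370 < 0 and -7 < 0  ⇒  (a,b)_∞ = -1.
v=7: a=7^1·(≡2), b=7^-1·(≡6) mod 7; (2|7)=+1, (6|7)=-1; (−1)^{1·-1·3}·(+1)^-1·(-1)^1 = +1.
v=3: a=3^-4·(≡2), b=3^-2·(≡2) mod 3; (2|3)=-1, (2|3)=-1; (−1)^{-4·-2·1}·(-1)^-2·(-1)^-4 = +1.
v=13: a=13^4·(≡10), b=13^2·(≡5) mod 13; (10|13)=+1, (5|13)=-1; (−1)^{4·2·6}·(+1)^2·(-1)^4 = +1.
(-111370, -7 / ℚ) ramifies at {5, ∞}: a division algebra.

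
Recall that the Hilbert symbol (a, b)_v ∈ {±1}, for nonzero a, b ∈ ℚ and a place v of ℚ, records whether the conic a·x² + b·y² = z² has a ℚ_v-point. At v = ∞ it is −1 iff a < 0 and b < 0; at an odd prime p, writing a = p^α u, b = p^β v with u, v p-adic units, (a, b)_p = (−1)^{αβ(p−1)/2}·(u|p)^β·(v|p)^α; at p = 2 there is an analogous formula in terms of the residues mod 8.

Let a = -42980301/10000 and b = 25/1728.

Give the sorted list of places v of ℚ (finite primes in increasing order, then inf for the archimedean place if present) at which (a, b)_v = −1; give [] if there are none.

(a, b) ≡ (-221, 3) mod (ℚ^×)²; places V = {2, 3, 5, 7, 13, 17, ∞}.
(a,b)_13: α=1, u≡3; β=0, v≡1 (mod 13); (3|13)=+1, (1|13)=+1; sign (−1)^0·+1^0·+1^1 = +1.
(a,b)_∞: sgn(-221)=−, sgn(3)=+, so +1.
(a,b)_5: α=-4, u≡4; β=2, v≡2 (mod 5); (4|5)=+1, (2|5)=-1; sign (−1)^0·+1^2·-1^-4 = +1.
(a,b)_2: α=-4, β=-6; u≡3, v≡3 (mod 8); ε(u)ε(v)=1·1, αω(v)=-4·1, βω(u)=-6·1; sum ≡ 1  ⇒  -1.
(a,b)_7: α=4, u≡3; β=0, v≡3 (mod 7); (3|7)=-1, (3|7)=-1; sign (−1)^0·-1^0·-1^4 = +1.
(a,b)_17: α=1, u≡1; β=0, v≡10 (mod 17); (1|17)=+1, (10|17)=-1; sign (−1)^0·+1^0·-1^1 = -1.
(a,b)_3: α=4, u≡1; β=-3, v≡1 (mod 3); (1|3)=+1, (1|3)=+1; sign (−1)^0·+1^-3·+1^4 = +1.
(-221, 3 / ℚ) ramifies at {2, 17}: a division algebra.

[2, 17]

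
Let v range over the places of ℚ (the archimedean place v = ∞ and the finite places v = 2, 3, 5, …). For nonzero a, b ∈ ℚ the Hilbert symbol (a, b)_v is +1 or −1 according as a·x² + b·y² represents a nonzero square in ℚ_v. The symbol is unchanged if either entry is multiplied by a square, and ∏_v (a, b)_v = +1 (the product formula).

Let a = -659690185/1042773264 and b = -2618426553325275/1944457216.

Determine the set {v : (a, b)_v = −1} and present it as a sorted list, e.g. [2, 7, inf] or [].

[3, 17, 19, inf]

Mod squares: a ≡ -385, b ≡ -10659. Check v ∈ {∞, 2, 3, 5, 7, 11, 13, 17, 19, 23, 53}.
v=5: a=5^1·(≡2), b=5^2·(≡4) mod 5; (2|5)=-1, (4|5)=+1; (−1)^{1·2·2}·(-1)^2·(+1)^1 = +1.
v=2: v_2(a)=-4, v_2(b)=-12; units ≡ 7, 5 (mod 8); ε·ε+αω+βω = 1·0+-4·1+-12·0 ≡ 0  ⇒  (a,b)_2 = +1.
v=11: a=11^3·(≡5), b=11^1·(≡10) mod 11; (5|11)=+1, (10|11)=-1; (−1)^{3·1·5}·(+1)^1·(-1)^3 = +1.
v=∞: -385 < 0 and -10659 < 0  ⇒  (a,b)_∞ = -1.
v=7: a=7^3·(≡4), b=7^6·(≡2) mod 7; (4|7)=+1, (2|7)=+1; (−1)^{3·6·3}·(+1)^6·(+1)^3 = +1.
v=53: a=53^0·(≡26), b=53^-2·(≡29) mod 53; (26|53)=-1, (29|53)=+1; (−1)^{0·-2·26}·(-1)^-2·(+1)^0 = +1.
v=17: a=17^2·(≡6), b=17^5·(≡2) mod 17; (6|17)=-1, (2|17)=+1; (−1)^{2·5·8}·(-1)^5·(+1)^2 = -1.
v=13: a=13^-2·(≡2), b=13^-2·(≡9) mod 13; (2|13)=-1, (9|13)=+1; (−1)^{-2·-2·6}·(-1)^-2·(+1)^-2 = +1.
v=19: a=19^0·(≡8), b=19^1·(≡1) mod 19; (8|19)=-1, (1|19)=+1; (−1)^{0·1·9}·(-1)^1·(+1)^0 = -1.
v=3: a=3^-6·(≡2), b=3^1·(≡2) mod 3; (2|3)=-1, (2|3)=-1; (−1)^{-6·1·1}·(-1)^1·(-1)^-6 = -1.
v=23: a=23^-2·(≡1), b=23^0·(≡2) mod 23; (1|23)=+1, (2|23)=+1; (−1)^{-2·0·11}·(+1)^0·(+1)^-2 = +1.
(-385, -10659 / ℚ) ramifies at {3, 17, 19, ∞}: a division algebra.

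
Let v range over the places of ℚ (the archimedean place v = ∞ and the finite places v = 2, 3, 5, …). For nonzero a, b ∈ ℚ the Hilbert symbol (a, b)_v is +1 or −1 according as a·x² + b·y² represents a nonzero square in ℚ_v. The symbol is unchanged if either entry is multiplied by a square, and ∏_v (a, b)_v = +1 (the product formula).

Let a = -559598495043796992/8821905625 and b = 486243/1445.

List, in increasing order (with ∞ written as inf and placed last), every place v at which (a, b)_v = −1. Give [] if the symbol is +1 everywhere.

Mod squares: a ≡ -23, b ≡ 3335. Check v ∈ {∞, 2, 3, 5, 7, 13, 17, 23, 29}.
v=7: a=7^2·(≡5), b=7^0·(≡3) mod 7; (5|7)=-1, (3|7)=-1; (−1)^{2·0·3}·(-1)^0·(-1)^2 = +1.
v=∞: -23 < 0 and 3335 > 0  ⇒  (a,b)_∞ = +1.
v=2: v_2(a)=14, v_2(b)=0; units ≡ 1, 7 (mod 8); ε·ε+αω+βω = 0·1+14·0+0·0 ≡ 0  ⇒  (a,b)_2 = +1.
v=5: a=5^-4·(≡2), b=5^-1·(≡2) mod 5; (2|5)=-1, (2|5)=-1; (−1)^{-4·-1·2}·(-1)^-1·(-1)^-4 = -1.
v=17: a=17^-4·(≡7), b=17^-2·(≡12) mod 17; (7|17)=-1, (12|17)=-1; (−1)^{-4·-2·8}·(-1)^-2·(-1)^-4 = +1.
v=3: a=3^4·(≡1), b=3^6·(≡2) mod 3; (1|3)=+1, (2|3)=-1; (−1)^{4·6·1}·(+1)^6·(-1)^4 = +1.
v=23: a=23^3·(≡14), b=23^1·(≡22) mod 23; (14|23)=-1, (22|23)=-1; (−1)^{3·1·11}·(-1)^1·(-1)^3 = -1.
v=13: a=13^-2·(≡1), b=13^0·(≡2) mod 13; (1|13)=+1, (2|13)=-1; (−1)^{-2·0·6}·(+1)^0·(-1)^-2 = +1.
v=29: a=29^4·(≡24), b=29^1·(≡28) mod 29; (24|29)=+1, (28|29)=+1; (−1)^{4·1·14}·(+1)^1·(+1)^4 = +1.
(-23, 3335 / ℚ) ramifies at {5, 23}: a division algebra.

[5, 23]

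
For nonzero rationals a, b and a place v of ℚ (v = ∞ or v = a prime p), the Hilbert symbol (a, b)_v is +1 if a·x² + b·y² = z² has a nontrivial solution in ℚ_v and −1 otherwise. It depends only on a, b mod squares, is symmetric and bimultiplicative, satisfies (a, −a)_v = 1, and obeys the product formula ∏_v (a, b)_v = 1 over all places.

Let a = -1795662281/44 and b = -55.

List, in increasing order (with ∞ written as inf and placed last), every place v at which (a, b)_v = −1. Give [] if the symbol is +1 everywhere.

[29, 37, 41, inf]

Mod squares: a ≡ -8226691, b ≡ -55. Check v ∈ {∞, 2, 5, 7, 11, 17, 29, 37, 41}.
v=∞: -8226691 < 0 and -55 < 0  ⇒  (a,b)_∞ = -1.
v=7: a=7^4·(≡3), b=7^0·(≡1) mod 7; (3|7)=-1, (1|7)=+1; (−1)^{4·0·3}·(-1)^0·(+1)^4 = +1.
v=41: a=41^1·(≡17), b=41^0·(≡27) mod 41; (17|41)=-1, (27|41)=-1; (−1)^{1·0·20}·(-1)^0·(-1)^1 = -1.
v=17: a=17^1·(≡8), b=17^0·(≡13) mod 17; (8|17)=+1, (13|17)=+1; (−1)^{1·0·8}·(+1)^0·(+1)^1 = +1.
v=11: a=11^-1·(≡4), b=11^1·(≡6) mod 11; (4|11)=+1, (6|11)=-1; (−1)^{-1·1·5}·(+1)^1·(-1)^-1 = +1.
v=2: v_2(a)=-2, v_2(b)=0; units ≡ 5, 1 (mod 8); ε·ε+αω+βω = 0·0+-2·0+0·1 ≡ 0  ⇒  (a,b)_2 = +1.
v=29: a=29^1·(≡9), b=29^0·(≡3) mod 29; (9|29)=+1, (3|29)=-1; (−1)^{1·0·14}·(+1)^0·(-1)^1 = -1.
v=37: a=37^1·(≡1), b=37^0·(≡19) mod 37; (1|37)=+1, (19|37)=-1; (−1)^{1·0·18}·(+1)^0·(-1)^1 = -1.
v=5: a=5^0·(≡1), b=5^1·(≡4) mod 5; (1|5)=+1, (4|5)=+1; (−1)^{0·1·2}·(+1)^1·(+1)^0 = +1.
(-8226691, -55 / ℚ) ramifies at {29, 37, 41, ∞}: a division algebra.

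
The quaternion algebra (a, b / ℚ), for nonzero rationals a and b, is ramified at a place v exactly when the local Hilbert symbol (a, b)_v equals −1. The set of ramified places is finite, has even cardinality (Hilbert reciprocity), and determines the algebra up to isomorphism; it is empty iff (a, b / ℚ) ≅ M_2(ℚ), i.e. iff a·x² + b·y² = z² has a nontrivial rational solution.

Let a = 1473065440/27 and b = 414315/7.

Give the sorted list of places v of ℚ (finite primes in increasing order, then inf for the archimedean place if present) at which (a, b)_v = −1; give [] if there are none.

Mod squares: a ≡ 5636730, b ≡ 35805. Check v ∈ {∞, 2, 3, 5, 7, 11, 19, 29, 31}.
v=2: v_2(a)=5, v_2(b)=0; units ≡ 5, 5 (mod 8); ε·ε+αω+βω = 0·0+5·1+0·1 ≡ 1  ⇒  (a,b)_2 = -1.
v=31: a=31^1·(≡12), b=31^1·(≡5) mod 31; (12|31)=-1, (5|31)=+1; (−1)^{1·1·15}·(-1)^1·(+1)^1 = +1.
v=7: a=7^2·(≡4), b=7^-1·(≡6) mod 7; (4|7)=+1, (6|7)=-1; (−1)^{2·-1·3}·(+1)^-1·(-1)^2 = +1.
v=11: a=11^1·(≡10), b=11^1·(≡8) mod 11; (10|11)=-1, (8|11)=-1; (−1)^{1·1·5}·(-1)^1·(-1)^1 = -1.
v=3: a=3^-3·(≡1), b=3^5·(≡1) mod 3; (1|3)=+1, (1|3)=+1; (−1)^{-3·5·1}·(+1)^5·(+1)^-3 = -1.
v=29: a=29^1·(≡27), b=29^0·(≡3) mod 29; (27|29)=-1, (3|29)=-1; (−1)^{1·0·14}·(-1)^0·(-1)^1 = -1.
v=19: a=19^1·(≡4), b=19^0·(≡11) mod 19; (4|19)=+1, (11|19)=+1; (−1)^{1·0·9}·(+1)^0·(+1)^1 = +1.
v=5: a=5^1·(≡4), b=5^1·(≡4) mod 5; (4|5)=+1, (4|5)=+1; (−1)^{1·1·2}·(+1)^1·(+1)^1 = +1.
v=∞: 5636730 > 0 and 35805 > 0  ⇒  (a,b)_∞ = +1.
|Ram(5636730, 35805)| = 4, even; anisotropic at {2, 3, 11, 29}.

[2, 3, 11, 29]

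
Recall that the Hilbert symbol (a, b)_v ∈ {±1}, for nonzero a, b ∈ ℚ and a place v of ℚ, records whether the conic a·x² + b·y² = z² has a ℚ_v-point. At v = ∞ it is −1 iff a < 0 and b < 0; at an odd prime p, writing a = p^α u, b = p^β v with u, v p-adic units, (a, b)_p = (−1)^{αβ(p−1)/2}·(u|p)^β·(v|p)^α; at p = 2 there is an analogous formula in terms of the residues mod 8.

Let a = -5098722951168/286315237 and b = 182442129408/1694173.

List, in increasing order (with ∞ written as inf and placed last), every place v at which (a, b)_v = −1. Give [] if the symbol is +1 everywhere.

[2, 11]

(a, b) ≡ (-26, 6006) mod (ℚ^×)²; places V = {2, 3, 7, 11, 13, 19, 23, ∞}.
(a,b)_11: α=2, u≡10; β=1, v≡2 (mod 11); (10|11)=-1, (2|11)=-1; sign (−1)^0·-1^1·-1^2 = -1.
(a,b)_19: α=-4, u≡14; β=-4, v≡15 (mod 19); (14|19)=-1, (15|19)=-1; sign (−1)^0·-1^-4·-1^-4 = +1.
(a,b)_7: α=2, u≡1; β=1, v≡2 (mod 7); (1|7)=+1, (2|7)=+1; sign (−1)^0·+1^1·+1^2 = +1.
(a,b)_23: α=0, u≡15; β=2, v≡1 (mod 23); (15|23)=-1, (1|23)=+1; sign (−1)^0·-1^2·+1^0 = +1.
(a,b)_3: α=8, u≡1; β=7, v≡1 (mod 3); (1|3)=+1, (1|3)=+1; sign (−1)^0·+1^7·+1^8 = +1.
(a,b)_13: α=-3, u≡7; β=-1, v≡5 (mod 13); (7|13)=-1, (5|13)=-1; sign (−1)^0·-1^-1·-1^-3 = +1.
(a,b)_2: α=17, β=11; u≡3, v≡3 (mod 8); ε(u)ε(v)=1·1, αω(v)=17·1, βω(u)=11·1; sum ≡ 1  ⇒  -1.
(a,b)_∞: sgn(-26)=−, sgn(6006)=+, so +1.
(-26, 6006 / ℚ) ramifies at {2, 11}: a division algebra.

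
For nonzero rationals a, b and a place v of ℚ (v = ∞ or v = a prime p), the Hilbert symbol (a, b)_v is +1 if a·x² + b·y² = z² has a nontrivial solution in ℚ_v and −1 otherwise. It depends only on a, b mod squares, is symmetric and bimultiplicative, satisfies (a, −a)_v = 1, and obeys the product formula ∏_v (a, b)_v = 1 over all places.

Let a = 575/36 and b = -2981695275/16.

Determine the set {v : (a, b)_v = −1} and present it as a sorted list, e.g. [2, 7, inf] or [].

Mod squares: a ≡ 23, b ≡ -25051. Check v ∈ {∞, 2, 3, 5, 13, 23, 41, 47}.
v=23: a=23^1·(≡9), b=23^2·(≡7) mod 23; (9|23)=+1, (7|23)=-1; (−1)^{1·2·11}·(+1)^2·(-1)^1 = -1.
v=41: a=41^0·(≡8), b=41^1·(≡21) mod 41; (8|41)=+1, (21|41)=+1; (−1)^{0·1·20}·(+1)^1·(+1)^0 = +1.
v=3: a=3^-2·(≡2), b=3^2·(≡2) mod 3; (2|3)=-1, (2|3)=-1; (−1)^{-2·2·1}·(-1)^2·(-1)^-2 = +1.
v=47: a=47^0·(≡46), b=47^1·(≡26) mod 47; (46|47)=-1, (26|47)=-1; (−1)^{0·1·23}·(-1)^1·(-1)^0 = -1.
v=∞: 23 > 0 and -25051 < 0  ⇒  (a,b)_∞ = +1.
v=2: v_2(a)=-2, v_2(b)=-4; units ≡ 7, 5 (mod 8); ε·ε+αω+βω = 1·0+-2·1+-4·0 ≡ 0  ⇒  (a,b)_2 = +1.
v=13: a=13^0·(≡12), b=13^1·(≡3) mod 13; (12|13)=+1, (3|13)=+1; (−1)^{0·1·6}·(+1)^1·(+1)^0 = +1.
v=5: a=5^2·(≡3), b=5^2·(≡4) mod 5; (3|5)=-1, (4|5)=+1; (−1)^{2·2·2}·(-1)^2·(+1)^2 = +1.
|Ram(23, -25051)| = 2, even; anisotropic at {23, 47}.

[23, 47]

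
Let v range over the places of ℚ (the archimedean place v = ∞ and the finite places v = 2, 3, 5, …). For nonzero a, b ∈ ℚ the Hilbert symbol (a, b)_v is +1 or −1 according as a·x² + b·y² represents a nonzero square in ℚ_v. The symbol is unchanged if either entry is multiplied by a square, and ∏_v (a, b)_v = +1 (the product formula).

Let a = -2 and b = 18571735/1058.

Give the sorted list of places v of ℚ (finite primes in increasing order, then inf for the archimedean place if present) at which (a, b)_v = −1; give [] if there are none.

[2, 5, 7, 13]

Mod squares: a ≡ -2, b ≡ 15470. Check v ∈ {∞, 2, 5, 7, 13, 17, 23}.
v=7: a=7^0·(≡5), b=7^5·(≡6) mod 7; (5|7)=-1, (6|7)=-1; (−1)^{0·5·3}·(-1)^5·(-1)^0 = -1.
v=5: a=5^0·(≡3), b=5^1·(≡4) mod 5; (3|5)=-1, (4|5)=+1; (−1)^{0·1·2}·(-1)^1·(+1)^0 = -1.
v=23: a=23^0·(≡21), b=23^-2·(≡20) mod 23; (21|23)=-1, (20|23)=-1; (−1)^{0·-2·11}·(-1)^-2·(-1)^0 = +1.
v=∞: -2 < 0 and 15470 > 0  ⇒  (a,b)_∞ = +1.
v=17: a=17^0·(≡15), b=17^1·(≡13) mod 17; (15|17)=+1, (13|17)=+1; (−1)^{0·1·8}·(+1)^1·(+1)^0 = +1.
v=2: v_2(a)=1, v_2(b)=-1; units ≡ 7, 7 (mod 8); ε·ε+αω+βω = 1·1+1·0+-1·0 ≡ 1  ⇒  (a,b)_2 = -1.
v=13: a=13^0·(≡11), b=13^1·(≡5) mod 13; (11|13)=-1, (5|13)=-1; (−1)^{0·1·6}·(-1)^1·(-1)^0 = -1.
|Ram(-2, 15470)| = 4, even; anisotropic at {2, 5, 7, 13}.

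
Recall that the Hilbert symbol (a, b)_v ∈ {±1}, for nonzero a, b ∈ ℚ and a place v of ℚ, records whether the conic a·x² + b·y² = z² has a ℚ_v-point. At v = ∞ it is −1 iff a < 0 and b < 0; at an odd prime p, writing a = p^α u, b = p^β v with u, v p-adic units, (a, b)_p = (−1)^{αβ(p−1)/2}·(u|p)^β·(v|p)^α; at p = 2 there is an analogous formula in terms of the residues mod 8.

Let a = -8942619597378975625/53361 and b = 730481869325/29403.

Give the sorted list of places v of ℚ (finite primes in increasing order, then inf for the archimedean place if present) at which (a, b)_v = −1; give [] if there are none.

Mod squares: a ≡ -481, b ≡ 1311. Check v ∈ {∞, 2, 3, 5, 7, 11, 13, 17, 19, 23, 29, 37}.
v=3: a=3^-2·(≡2), b=3^-5·(≡2) mod 3; (2|3)=-1, (2|3)=-1; (−1)^{-2·-5·1}·(-1)^-5·(-1)^-2 = -1.
v=19: a=19^0·(≡8), b=19^1·(≡15) mod 19; (8|19)=-1, (15|19)=-1; (−1)^{0·1·9}·(-1)^1·(-1)^0 = -1.
v=37: a=37^3·(≡18), b=37^2·(≡30) mod 37; (18|37)=-1, (30|37)=+1; (−1)^{3·2·18}·(-1)^2·(+1)^3 = +1.
v=∞: -481 < 0 and 1311 > 0  ⇒  (a,b)_∞ = +1.
v=23: a=23^2·(≡3), b=23^1·(≡10) mod 23; (3|23)=+1, (10|23)=-1; (−1)^{2·1·11}·(+1)^1·(-1)^2 = +1.
v=17: a=17^2·(≡12), b=17^2·(≡2) mod 17; (12|17)=-1, (2|17)=+1; (−1)^{2·2·8}·(-1)^2·(+1)^2 = +1.
v=11: a=11^-2·(≡4), b=11^-2·(≡10) mod 11; (4|11)=+1, (10|11)=-1; (−1)^{-2·-2·5}·(+1)^-2·(-1)^-2 = +1.
v=5: a=5^4·(≡4), b=5^2·(≡1) mod 5; (4|5)=+1, (1|5)=+1; (−1)^{4·2·2}·(+1)^2·(+1)^4 = +1.
v=29: a=29^2·(≡10), b=29^0·(≡22) mod 29; (10|29)=-1, (22|29)=+1; (−1)^{2·0·14}·(-1)^0·(+1)^2 = +1.
v=7: a=7^-2·(≡4), b=7^0·(≡4) mod 7; (4|7)=+1, (4|7)=+1; (−1)^{-2·0·3}·(+1)^0·(+1)^-2 = +1.
v=2: v_2(a)=0, v_2(b)=0; units ≡ 7, 7 (mod 8); ε·ε+αω+βω = 1·1+0·0+0·0 ≡ 1  ⇒  (a,b)_2 = -1.
v=13: a=13^3·(≡8), b=13^2·(≡6) mod 13; (8|13)=-1, (6|13)=-1; (−1)^{3·2·6}·(-1)^2·(-1)^3 = -1.
(-481, 1311 / ℚ) ramifies at {2, 3, 13, 19}: a division algebra.

[2, 3, 13, 19]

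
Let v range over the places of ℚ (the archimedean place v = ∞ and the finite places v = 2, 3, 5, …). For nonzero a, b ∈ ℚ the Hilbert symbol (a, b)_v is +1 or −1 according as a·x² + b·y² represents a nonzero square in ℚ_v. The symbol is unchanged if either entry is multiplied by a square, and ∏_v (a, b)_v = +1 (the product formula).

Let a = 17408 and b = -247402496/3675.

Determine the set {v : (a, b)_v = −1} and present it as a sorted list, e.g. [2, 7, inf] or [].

[3, 11]

(a, b) ≡ (17, -627) mod (ℚ^×)²; places V = {2, 3, 5, 7, 11, 17, 19, ∞}.
(a,b)_∞: sgn(17)=+, sgn(-627)=−, so +1.
(a,b)_17: α=1, u≡4; β=2, v≡13 (mod 17); (4|17)=+1, (13|17)=+1; sign (−1)^0·+1^2·+1^1 = +1.
(a,b)_7: α=0, u≡6; β=-2, v≡6 (mod 7); (6|7)=-1, (6|7)=-1; sign (−1)^0·-1^-2·-1^0 = +1.
(a,b)_11: α=0, u≡6; β=1, v≡3 (mod 11); (6|11)=-1, (3|11)=+1; sign (−1)^0·-1^1·+1^0 = -1.
(a,b)_5: α=0, u≡3; β=-2, v≡2 (mod 5); (3|5)=-1, (2|5)=-1; sign (−1)^0·-1^-2·-1^0 = +1.
(a,b)_19: α=0, u≡4; β=1, v≡6 (mod 19); (4|19)=+1, (6|19)=+1; sign (−1)^0·+1^1·+1^0 = +1.
(a,b)_2: α=10, β=12; u≡1, v≡5 (mod 8); ε(u)ε(v)=0·0, αω(v)=10·1, βω(u)=12·0; sum ≡ 0  ⇒  +1.
(a,b)_3: α=0, u≡2; β=-1, v≡1 (mod 3); (2|3)=-1, (1|3)=+1; sign (−1)^0·-1^-1·+1^0 = -1.
Ram(17, -627) = {3, 11}; no ℚ_3-point on the conic.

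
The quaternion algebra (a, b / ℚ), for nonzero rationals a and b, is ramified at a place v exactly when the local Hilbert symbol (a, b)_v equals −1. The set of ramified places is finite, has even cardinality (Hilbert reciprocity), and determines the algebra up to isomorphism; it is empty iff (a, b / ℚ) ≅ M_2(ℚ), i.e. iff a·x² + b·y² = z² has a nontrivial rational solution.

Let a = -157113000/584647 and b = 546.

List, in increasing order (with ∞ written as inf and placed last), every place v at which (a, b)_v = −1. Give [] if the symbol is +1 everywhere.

[2, 11]

Mod squares: a ≡ -2310, b ≡ 546. Check v ∈ {∞, 2, 3, 5, 7, 11, 13, 17, 23}.
v=∞: -2310 < 0 and 546 > 0  ⇒  (a,b)_∞ = +1.
v=5: a=5^3·(≡3), b=5^0·(≡1) mod 5; (3|5)=-1, (1|5)=+1; (−1)^{3·0·2}·(-1)^0·(+1)^3 = +1.
v=3: a=3^3·(≡1), b=3^1·(≡2) mod 3; (1|3)=+1, (2|3)=-1; (−1)^{3·1·1}·(+1)^1·(-1)^3 = +1.
v=11: a=11^1·(≡2), b=11^0·(≡7) mod 11; (2|11)=-1, (7|11)=-1; (−1)^{1·0·5}·(-1)^0·(-1)^1 = -1.
v=13: a=13^0·(≡9), b=13^1·(≡3) mod 13; (9|13)=+1, (3|13)=+1; (−1)^{0·1·6}·(+1)^1·(+1)^0 = +1.
v=17: a=17^-4·(≡2), b=17^0·(≡2) mod 17; (2|17)=+1, (2|17)=+1; (−1)^{-4·0·8}·(+1)^0·(+1)^-4 = +1.
v=2: v_2(a)=3, v_2(b)=1; units ≡ 5, 1 (mod 8); ε·ε+αω+βω = 0·0+3·0+1·1 ≡ 1  ⇒  (a,b)_2 = -1.
v=7: a=7^-1·(≡3), b=7^1·(≡1) mod 7; (3|7)=-1, (1|7)=+1; (−1)^{-1·1·3}·(-1)^1·(+1)^-1 = +1.
v=23: a=23^2·(≡16), b=23^0·(≡17) mod 23; (16|23)=+1, (17|23)=-1; (−1)^{2·0·11}·(+1)^0·(-1)^2 = +1.
(-2310, 546 / ℚ) ramifies at {2, 11}: a division algebra.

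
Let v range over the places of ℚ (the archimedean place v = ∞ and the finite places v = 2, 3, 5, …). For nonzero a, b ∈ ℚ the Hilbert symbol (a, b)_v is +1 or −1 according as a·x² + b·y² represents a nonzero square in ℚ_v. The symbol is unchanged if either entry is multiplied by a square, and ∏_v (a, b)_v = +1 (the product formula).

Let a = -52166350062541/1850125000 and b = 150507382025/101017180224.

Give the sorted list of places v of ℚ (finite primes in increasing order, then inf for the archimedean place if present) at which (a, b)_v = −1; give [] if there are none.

[11, 41]

Mod squares: a ≡ -2055658, b ≡ 727001. Check v ∈ {∞, 2, 3, 5, 7, 11, 13, 17, 19, 29, 41, 43, 53}.
v=7: a=7^0·(≡2), b=7^2·(≡4) mod 7; (2|7)=+1, (4|7)=+1; (−1)^{0·2·3}·(+1)^2·(+1)^0 = +1.
v=2: v_2(a)=-3, v_2(b)=-6; units ≡ 3, 1 (mod 8); ε·ε+αω+βω = 1·0+-3·0+-6·1 ≡ 0  ⇒  (a,b)_2 = +1.
v=11: a=11^5·(≡9), b=11^1·(≡1) mod 11; (9|11)=+1, (1|11)=+1; (−1)^{5·1·5}·(+1)^1·(+1)^5 = -1.
v=3: a=3^0·(≡2), b=3^-2·(≡2) mod 3; (2|3)=-1, (2|3)=-1; (−1)^{0·-2·1}·(-1)^-2·(-1)^0 = +1.
v=13: a=13^2·(≡11), b=13^2·(≡7) mod 13; (11|13)=-1, (7|13)=-1; (−1)^{2·2·6}·(-1)^2·(-1)^2 = +1.
v=5: a=5^-6·(≡3), b=5^2·(≡4) mod 5; (3|5)=-1, (4|5)=+1; (−1)^{-6·2·2}·(-1)^2·(+1)^-6 = +1.
v=19: a=19^-2·(≡17), b=19^-2·(≡6) mod 19; (17|19)=+1, (6|19)=+1; (−1)^{-2·-2·9}·(+1)^-2·(+1)^-2 = +1.
v=29: a=29^2·(≡24), b=29^1·(≡16) mod 29; (24|29)=+1, (16|29)=+1; (−1)^{2·1·14}·(+1)^1·(+1)^2 = +1.
v=∞: -2055658 < 0 and 727001 > 0  ⇒  (a,b)_∞ = +1.
v=17: a=17^0·(≡2), b=17^-2·(≡13) mod 17; (2|17)=+1, (13|17)=+1; (−1)^{0·-2·8}·(+1)^-2·(+1)^0 = +1.
v=53: a=53^1·(≡43), b=53^1·(≡24) mod 53; (43|53)=+1, (24|53)=+1; (−1)^{1·1·26}·(+1)^1·(+1)^1 = +1.
v=41: a=41^-1·(≡18), b=41^-2·(≡26) mod 41; (18|41)=+1, (26|41)=-1; (−1)^{-1·-2·20}·(+1)^-2·(-1)^-1 = -1.
v=43: a=43^1·(≡10), b=43^1·(≡26) mod 43; (10|43)=+1, (26|43)=-1; (−1)^{1·1·21}·(+1)^1·(-1)^1 = +1.
|Ram(-2055658, 727001)| = 2, even; anisotropic at {11, 41}.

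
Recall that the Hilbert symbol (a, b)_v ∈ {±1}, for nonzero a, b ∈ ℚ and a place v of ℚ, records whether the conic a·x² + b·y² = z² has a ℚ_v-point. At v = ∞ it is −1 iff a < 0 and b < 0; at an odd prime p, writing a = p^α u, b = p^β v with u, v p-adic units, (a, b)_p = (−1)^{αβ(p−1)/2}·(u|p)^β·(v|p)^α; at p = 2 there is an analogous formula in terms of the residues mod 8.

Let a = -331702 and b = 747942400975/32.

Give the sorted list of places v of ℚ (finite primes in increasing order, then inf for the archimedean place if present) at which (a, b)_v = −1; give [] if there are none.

Mod squares: a ≡ -331702, b ≡ 113110382. Check v ∈ {∞, 2, 5, 7, 11, 19, 23, 29, 31, 43}.
v=11: a=11^0·(≡3), b=11^1·(≡2) mod 11; (3|11)=+1, (2|11)=-1; (−1)^{0·1·5}·(+1)^1·(-1)^0 = +1.
v=2: v_2(a)=1, v_2(b)=-5; units ≡ 5, 7 (mod 8); ε·ε+αω+βω = 0·1+1·0+-5·1 ≡ 1  ⇒  (a,b)_2 = -1.
v=19: a=19^1·(≡3), b=19^1·(≡14) mod 19; (3|19)=-1, (14|19)=-1; (−1)^{1·1·9}·(-1)^1·(-1)^1 = -1.
v=43: a=43^1·(≡26), b=43^1·(≡40) mod 43; (26|43)=-1, (40|43)=+1; (−1)^{1·1·21}·(-1)^1·(+1)^1 = +1.
v=29: a=29^1·(≡17), b=29^1·(≡15) mod 29; (17|29)=-1, (15|29)=-1; (−1)^{1·1·14}·(-1)^1·(-1)^1 = +1.
v=7: a=7^1·(≡4), b=7^1·(≡2) mod 7; (4|7)=+1, (2|7)=+1; (−1)^{1·1·3}·(+1)^1·(+1)^1 = -1.
v=∞: -331702 < 0 and 113110382 > 0  ⇒  (a,b)_∞ = +1.
v=23: a=23^0·(≡4), b=23^2·(≡12) mod 23; (4|23)=+1, (12|23)=+1; (−1)^{0·2·11}·(+1)^2·(+1)^0 = +1.
v=5: a=5^0·(≡3), b=5^2·(≡2) mod 5; (3|5)=-1, (2|5)=-1; (−1)^{0·2·2}·(-1)^2·(-1)^0 = +1.
v=31: a=31^0·(≡29), b=31^1·(≡23) mod 31; (29|31)=-1, (23|31)=-1; (−1)^{0·1·15}·(-1)^1·(-1)^0 = -1.
(-331702, 113110382 / ℚ) ramifies at {2, 7, 19, 31}: a division algebra.

[2, 7, 19, 31]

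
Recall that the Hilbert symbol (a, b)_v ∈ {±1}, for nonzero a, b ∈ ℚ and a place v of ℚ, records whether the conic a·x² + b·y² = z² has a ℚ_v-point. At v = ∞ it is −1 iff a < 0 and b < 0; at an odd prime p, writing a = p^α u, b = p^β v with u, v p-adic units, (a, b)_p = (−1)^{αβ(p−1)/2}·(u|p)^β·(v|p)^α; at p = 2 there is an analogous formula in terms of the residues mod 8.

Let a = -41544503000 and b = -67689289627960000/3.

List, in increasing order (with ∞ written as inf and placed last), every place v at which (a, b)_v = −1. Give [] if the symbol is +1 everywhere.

[5, 7, 11, inf]

(a, b) ≡ (-1430, -273) mod (ℚ^×)²; places V = {2, 3, 5, 7, 11, 13, 23, ∞}.
(a,b)_13: α=1, u≡6; β=1, v≡8 (mod 13); (6|13)=-1, (8|13)=-1; sign (−1)^0·-1^1·-1^1 = +1.
(a,b)_2: α=3, β=6; u≡5, v≡7 (mod 8); ε(u)ε(v)=0·1, αω(v)=3·0, βω(u)=6·1; sum ≡ 0  ⇒  +1.
(a,b)_11: α=3, u≡6; β=4, v≡10 (mod 11); (6|11)=-1, (10|11)=-1; sign (−1)^0·-1^4·-1^3 = -1.
(a,b)_23: α=0, u≡20; β=2, v≡2 (mod 23); (20|23)=-1, (2|23)=+1; sign (−1)^0·-1^2·+1^0 = +1.
(a,b)_3: α=0, u≡1; β=-1, v≡2 (mod 3); (1|3)=+1, (2|3)=-1; sign (−1)^0·+1^-1·-1^0 = +1.
(a,b)_∞: sgn(-1430)=−, sgn(-273)=−, so -1.
(a,b)_7: α=4, u≡6; β=5, v≡6 (mod 7); (6|7)=-1, (6|7)=-1; sign (−1)^0·-1^5·-1^4 = -1.
(a,b)_5: α=3, u≡1; β=4, v≡3 (mod 5); (1|5)=+1, (3|5)=-1; sign (−1)^0·+1^4·-1^3 = -1.
(-1430, -273 / ℚ) ramifies at {5, 7, 11, ∞}: a division algebra.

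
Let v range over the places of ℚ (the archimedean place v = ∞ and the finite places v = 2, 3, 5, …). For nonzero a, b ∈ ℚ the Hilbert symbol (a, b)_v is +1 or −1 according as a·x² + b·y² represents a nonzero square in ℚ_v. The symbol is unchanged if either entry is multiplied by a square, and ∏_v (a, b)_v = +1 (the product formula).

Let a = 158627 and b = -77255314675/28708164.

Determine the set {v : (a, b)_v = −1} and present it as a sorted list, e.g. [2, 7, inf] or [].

Mod squares: a ≡ 158627, b ≡ -521203. Check v ∈ {∞, 2, 3, 5, 7, 11, 17, 19, 23, 31, 43, 47}.
v=11: a=11^0·(≡7), b=11^2·(≡7) mod 11; (7|11)=-1, (7|11)=-1; (−1)^{0·2·5}·(-1)^2·(-1)^0 = +1.
v=47: a=47^0·(≡2), b=47^-2·(≡3) mod 47; (2|47)=+1, (3|47)=+1; (−1)^{0·-2·23}·(+1)^-2·(+1)^0 = +1.
v=31: a=31^1·(≡2), b=31^1·(≡5) mod 31; (2|31)=+1, (5|31)=+1; (−1)^{1·1·15}·(+1)^1·(+1)^1 = -1.
v=43: a=43^1·(≡34), b=43^1·(≡27) mod 43; (34|43)=-1, (27|43)=-1; (−1)^{1·1·21}·(-1)^1·(-1)^1 = -1.
v=3: a=3^0·(≡2), b=3^-2·(≡2) mod 3; (2|3)=-1, (2|3)=-1; (−1)^{0·-2·1}·(-1)^-2·(-1)^0 = +1.
v=2: v_2(a)=0, v_2(b)=-2; units ≡ 3, 5 (mod 8); ε·ε+αω+βω = 1·0+0·1+-2·1 ≡ 0  ⇒  (a,b)_2 = +1.
v=23: a=23^0·(≡19), b=23^1·(≡14) mod 23; (19|23)=-1, (14|23)=-1; (−1)^{0·1·11}·(-1)^1·(-1)^0 = -1.
v=17: a=17^1·(≡15), b=17^1·(≡2) mod 17; (15|17)=+1, (2|17)=+1; (−1)^{1·1·8}·(+1)^1·(+1)^1 = +1.
v=∞: 158627 > 0 and -521203 < 0  ⇒  (a,b)_∞ = +1.
v=7: a=7^1·(≡2), b=7^2·(≡5) mod 7; (2|7)=+1, (5|7)=-1; (−1)^{1·2·3}·(+1)^2·(-1)^1 = -1.
v=5: a=5^0·(≡2), b=5^2·(≡2) mod 5; (2|5)=-1, (2|5)=-1; (−1)^{0·2·2}·(-1)^2·(-1)^0 = +1.
v=19: a=19^0·(≡15), b=19^-2·(≡16) mod 19; (15|19)=-1, (16|19)=+1; (−1)^{0·-2·9}·(-1)^-2·(+1)^0 = +1.
|Ram(158627, -521203)| = 4, even; anisotropic at {7, 23, 31, 43}.

[7, 23, 31, 43]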